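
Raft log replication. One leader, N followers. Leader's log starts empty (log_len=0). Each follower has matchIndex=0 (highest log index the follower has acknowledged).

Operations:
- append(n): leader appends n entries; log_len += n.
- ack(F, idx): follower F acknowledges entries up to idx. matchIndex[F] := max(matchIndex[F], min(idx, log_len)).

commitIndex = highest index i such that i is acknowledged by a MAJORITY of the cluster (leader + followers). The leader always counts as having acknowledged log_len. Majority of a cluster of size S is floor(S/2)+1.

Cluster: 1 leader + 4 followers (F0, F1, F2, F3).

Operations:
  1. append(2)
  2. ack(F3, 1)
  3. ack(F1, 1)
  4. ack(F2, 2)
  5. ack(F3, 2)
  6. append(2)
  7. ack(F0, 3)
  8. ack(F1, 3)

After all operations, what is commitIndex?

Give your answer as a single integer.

Op 1: append 2 -> log_len=2
Op 2: F3 acks idx 1 -> match: F0=0 F1=0 F2=0 F3=1; commitIndex=0
Op 3: F1 acks idx 1 -> match: F0=0 F1=1 F2=0 F3=1; commitIndex=1
Op 4: F2 acks idx 2 -> match: F0=0 F1=1 F2=2 F3=1; commitIndex=1
Op 5: F3 acks idx 2 -> match: F0=0 F1=1 F2=2 F3=2; commitIndex=2
Op 6: append 2 -> log_len=4
Op 7: F0 acks idx 3 -> match: F0=3 F1=1 F2=2 F3=2; commitIndex=2
Op 8: F1 acks idx 3 -> match: F0=3 F1=3 F2=2 F3=2; commitIndex=3

Answer: 3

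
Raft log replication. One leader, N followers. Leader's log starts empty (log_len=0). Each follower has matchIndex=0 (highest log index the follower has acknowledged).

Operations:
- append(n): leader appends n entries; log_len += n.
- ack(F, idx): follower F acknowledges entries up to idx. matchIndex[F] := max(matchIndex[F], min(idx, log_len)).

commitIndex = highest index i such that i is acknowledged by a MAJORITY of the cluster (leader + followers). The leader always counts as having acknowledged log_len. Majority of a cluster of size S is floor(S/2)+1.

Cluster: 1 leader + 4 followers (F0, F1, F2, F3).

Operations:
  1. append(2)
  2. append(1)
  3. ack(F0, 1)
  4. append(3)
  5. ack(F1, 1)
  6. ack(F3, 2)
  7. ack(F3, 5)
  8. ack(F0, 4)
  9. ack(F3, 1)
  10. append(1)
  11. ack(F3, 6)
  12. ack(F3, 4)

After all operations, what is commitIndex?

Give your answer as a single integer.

Answer: 4

Derivation:
Op 1: append 2 -> log_len=2
Op 2: append 1 -> log_len=3
Op 3: F0 acks idx 1 -> match: F0=1 F1=0 F2=0 F3=0; commitIndex=0
Op 4: append 3 -> log_len=6
Op 5: F1 acks idx 1 -> match: F0=1 F1=1 F2=0 F3=0; commitIndex=1
Op 6: F3 acks idx 2 -> match: F0=1 F1=1 F2=0 F3=2; commitIndex=1
Op 7: F3 acks idx 5 -> match: F0=1 F1=1 F2=0 F3=5; commitIndex=1
Op 8: F0 acks idx 4 -> match: F0=4 F1=1 F2=0 F3=5; commitIndex=4
Op 9: F3 acks idx 1 -> match: F0=4 F1=1 F2=0 F3=5; commitIndex=4
Op 10: append 1 -> log_len=7
Op 11: F3 acks idx 6 -> match: F0=4 F1=1 F2=0 F3=6; commitIndex=4
Op 12: F3 acks idx 4 -> match: F0=4 F1=1 F2=0 F3=6; commitIndex=4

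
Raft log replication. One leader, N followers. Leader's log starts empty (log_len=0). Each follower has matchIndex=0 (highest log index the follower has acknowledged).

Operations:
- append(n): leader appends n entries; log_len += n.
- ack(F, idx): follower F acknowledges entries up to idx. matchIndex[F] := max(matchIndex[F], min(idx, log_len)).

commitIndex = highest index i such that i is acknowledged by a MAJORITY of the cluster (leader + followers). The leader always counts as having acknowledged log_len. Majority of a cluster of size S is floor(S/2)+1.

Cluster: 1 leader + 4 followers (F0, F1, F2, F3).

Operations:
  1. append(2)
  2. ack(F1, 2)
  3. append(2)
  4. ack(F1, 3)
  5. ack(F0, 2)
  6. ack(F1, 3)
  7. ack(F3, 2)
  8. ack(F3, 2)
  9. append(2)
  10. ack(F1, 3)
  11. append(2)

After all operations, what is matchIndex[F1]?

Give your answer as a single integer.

Op 1: append 2 -> log_len=2
Op 2: F1 acks idx 2 -> match: F0=0 F1=2 F2=0 F3=0; commitIndex=0
Op 3: append 2 -> log_len=4
Op 4: F1 acks idx 3 -> match: F0=0 F1=3 F2=0 F3=0; commitIndex=0
Op 5: F0 acks idx 2 -> match: F0=2 F1=3 F2=0 F3=0; commitIndex=2
Op 6: F1 acks idx 3 -> match: F0=2 F1=3 F2=0 F3=0; commitIndex=2
Op 7: F3 acks idx 2 -> match: F0=2 F1=3 F2=0 F3=2; commitIndex=2
Op 8: F3 acks idx 2 -> match: F0=2 F1=3 F2=0 F3=2; commitIndex=2
Op 9: append 2 -> log_len=6
Op 10: F1 acks idx 3 -> match: F0=2 F1=3 F2=0 F3=2; commitIndex=2
Op 11: append 2 -> log_len=8

Answer: 3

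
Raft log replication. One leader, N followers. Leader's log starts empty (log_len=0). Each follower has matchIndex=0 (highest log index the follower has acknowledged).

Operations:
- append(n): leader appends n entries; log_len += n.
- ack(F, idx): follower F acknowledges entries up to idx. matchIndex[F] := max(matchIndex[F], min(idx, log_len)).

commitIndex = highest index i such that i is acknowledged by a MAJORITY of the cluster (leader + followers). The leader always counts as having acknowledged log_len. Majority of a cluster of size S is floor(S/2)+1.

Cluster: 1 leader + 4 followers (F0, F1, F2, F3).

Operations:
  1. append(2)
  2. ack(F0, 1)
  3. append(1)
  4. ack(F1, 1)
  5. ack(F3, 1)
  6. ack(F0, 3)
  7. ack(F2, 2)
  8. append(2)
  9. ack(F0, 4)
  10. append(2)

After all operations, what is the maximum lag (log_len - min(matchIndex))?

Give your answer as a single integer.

Answer: 6

Derivation:
Op 1: append 2 -> log_len=2
Op 2: F0 acks idx 1 -> match: F0=1 F1=0 F2=0 F3=0; commitIndex=0
Op 3: append 1 -> log_len=3
Op 4: F1 acks idx 1 -> match: F0=1 F1=1 F2=0 F3=0; commitIndex=1
Op 5: F3 acks idx 1 -> match: F0=1 F1=1 F2=0 F3=1; commitIndex=1
Op 6: F0 acks idx 3 -> match: F0=3 F1=1 F2=0 F3=1; commitIndex=1
Op 7: F2 acks idx 2 -> match: F0=3 F1=1 F2=2 F3=1; commitIndex=2
Op 8: append 2 -> log_len=5
Op 9: F0 acks idx 4 -> match: F0=4 F1=1 F2=2 F3=1; commitIndex=2
Op 10: append 2 -> log_len=7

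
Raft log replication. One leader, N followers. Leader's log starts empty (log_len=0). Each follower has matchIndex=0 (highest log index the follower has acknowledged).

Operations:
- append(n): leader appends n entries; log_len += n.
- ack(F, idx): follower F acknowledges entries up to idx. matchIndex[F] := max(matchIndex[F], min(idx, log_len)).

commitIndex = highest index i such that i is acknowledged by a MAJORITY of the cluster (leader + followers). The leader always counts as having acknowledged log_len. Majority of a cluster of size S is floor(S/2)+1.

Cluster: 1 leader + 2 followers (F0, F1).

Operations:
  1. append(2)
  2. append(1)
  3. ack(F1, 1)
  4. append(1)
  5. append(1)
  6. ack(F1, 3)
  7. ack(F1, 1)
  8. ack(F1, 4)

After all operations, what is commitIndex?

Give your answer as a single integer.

Answer: 4

Derivation:
Op 1: append 2 -> log_len=2
Op 2: append 1 -> log_len=3
Op 3: F1 acks idx 1 -> match: F0=0 F1=1; commitIndex=1
Op 4: append 1 -> log_len=4
Op 5: append 1 -> log_len=5
Op 6: F1 acks idx 3 -> match: F0=0 F1=3; commitIndex=3
Op 7: F1 acks idx 1 -> match: F0=0 F1=3; commitIndex=3
Op 8: F1 acks idx 4 -> match: F0=0 F1=4; commitIndex=4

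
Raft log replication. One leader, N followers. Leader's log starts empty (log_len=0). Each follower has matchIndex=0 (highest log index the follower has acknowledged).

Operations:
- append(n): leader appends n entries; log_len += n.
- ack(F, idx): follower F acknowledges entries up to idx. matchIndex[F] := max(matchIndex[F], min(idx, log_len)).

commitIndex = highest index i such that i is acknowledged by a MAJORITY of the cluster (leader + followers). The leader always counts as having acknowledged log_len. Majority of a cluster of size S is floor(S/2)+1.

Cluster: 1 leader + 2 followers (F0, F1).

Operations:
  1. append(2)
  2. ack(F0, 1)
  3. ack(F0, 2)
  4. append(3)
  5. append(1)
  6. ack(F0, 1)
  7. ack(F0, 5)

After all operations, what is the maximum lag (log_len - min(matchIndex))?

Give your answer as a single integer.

Answer: 6

Derivation:
Op 1: append 2 -> log_len=2
Op 2: F0 acks idx 1 -> match: F0=1 F1=0; commitIndex=1
Op 3: F0 acks idx 2 -> match: F0=2 F1=0; commitIndex=2
Op 4: append 3 -> log_len=5
Op 5: append 1 -> log_len=6
Op 6: F0 acks idx 1 -> match: F0=2 F1=0; commitIndex=2
Op 7: F0 acks idx 5 -> match: F0=5 F1=0; commitIndex=5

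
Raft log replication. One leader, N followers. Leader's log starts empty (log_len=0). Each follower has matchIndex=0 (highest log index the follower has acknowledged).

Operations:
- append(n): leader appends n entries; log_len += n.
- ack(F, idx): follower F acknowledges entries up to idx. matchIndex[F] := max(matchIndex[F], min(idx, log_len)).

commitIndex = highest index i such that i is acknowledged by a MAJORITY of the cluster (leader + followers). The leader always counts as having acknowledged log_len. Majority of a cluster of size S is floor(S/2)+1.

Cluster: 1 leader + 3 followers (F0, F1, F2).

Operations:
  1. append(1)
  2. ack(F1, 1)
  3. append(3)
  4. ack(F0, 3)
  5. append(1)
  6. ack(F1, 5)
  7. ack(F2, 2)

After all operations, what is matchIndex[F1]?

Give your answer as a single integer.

Answer: 5

Derivation:
Op 1: append 1 -> log_len=1
Op 2: F1 acks idx 1 -> match: F0=0 F1=1 F2=0; commitIndex=0
Op 3: append 3 -> log_len=4
Op 4: F0 acks idx 3 -> match: F0=3 F1=1 F2=0; commitIndex=1
Op 5: append 1 -> log_len=5
Op 6: F1 acks idx 5 -> match: F0=3 F1=5 F2=0; commitIndex=3
Op 7: F2 acks idx 2 -> match: F0=3 F1=5 F2=2; commitIndex=3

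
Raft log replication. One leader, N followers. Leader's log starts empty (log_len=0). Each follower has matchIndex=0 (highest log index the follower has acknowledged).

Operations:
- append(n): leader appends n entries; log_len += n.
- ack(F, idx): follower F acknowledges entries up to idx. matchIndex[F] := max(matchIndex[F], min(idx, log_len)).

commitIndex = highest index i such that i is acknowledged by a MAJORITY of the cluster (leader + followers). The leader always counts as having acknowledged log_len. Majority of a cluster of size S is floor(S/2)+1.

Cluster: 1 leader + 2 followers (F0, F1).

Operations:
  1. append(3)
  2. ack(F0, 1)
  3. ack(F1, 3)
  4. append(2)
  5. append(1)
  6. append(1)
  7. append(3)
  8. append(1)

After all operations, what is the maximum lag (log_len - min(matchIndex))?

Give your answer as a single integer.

Op 1: append 3 -> log_len=3
Op 2: F0 acks idx 1 -> match: F0=1 F1=0; commitIndex=1
Op 3: F1 acks idx 3 -> match: F0=1 F1=3; commitIndex=3
Op 4: append 2 -> log_len=5
Op 5: append 1 -> log_len=6
Op 6: append 1 -> log_len=7
Op 7: append 3 -> log_len=10
Op 8: append 1 -> log_len=11

Answer: 10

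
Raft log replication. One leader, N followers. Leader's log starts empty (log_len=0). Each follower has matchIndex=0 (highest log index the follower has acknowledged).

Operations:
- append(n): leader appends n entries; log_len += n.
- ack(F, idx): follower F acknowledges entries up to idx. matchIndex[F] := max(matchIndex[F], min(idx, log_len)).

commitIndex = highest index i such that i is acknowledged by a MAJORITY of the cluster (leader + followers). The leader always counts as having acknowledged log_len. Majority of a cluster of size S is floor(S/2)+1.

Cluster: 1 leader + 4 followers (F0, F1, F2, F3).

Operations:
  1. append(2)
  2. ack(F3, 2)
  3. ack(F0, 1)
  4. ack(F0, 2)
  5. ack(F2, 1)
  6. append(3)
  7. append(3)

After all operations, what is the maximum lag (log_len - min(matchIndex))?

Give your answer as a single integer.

Op 1: append 2 -> log_len=2
Op 2: F3 acks idx 2 -> match: F0=0 F1=0 F2=0 F3=2; commitIndex=0
Op 3: F0 acks idx 1 -> match: F0=1 F1=0 F2=0 F3=2; commitIndex=1
Op 4: F0 acks idx 2 -> match: F0=2 F1=0 F2=0 F3=2; commitIndex=2
Op 5: F2 acks idx 1 -> match: F0=2 F1=0 F2=1 F3=2; commitIndex=2
Op 6: append 3 -> log_len=5
Op 7: append 3 -> log_len=8

Answer: 8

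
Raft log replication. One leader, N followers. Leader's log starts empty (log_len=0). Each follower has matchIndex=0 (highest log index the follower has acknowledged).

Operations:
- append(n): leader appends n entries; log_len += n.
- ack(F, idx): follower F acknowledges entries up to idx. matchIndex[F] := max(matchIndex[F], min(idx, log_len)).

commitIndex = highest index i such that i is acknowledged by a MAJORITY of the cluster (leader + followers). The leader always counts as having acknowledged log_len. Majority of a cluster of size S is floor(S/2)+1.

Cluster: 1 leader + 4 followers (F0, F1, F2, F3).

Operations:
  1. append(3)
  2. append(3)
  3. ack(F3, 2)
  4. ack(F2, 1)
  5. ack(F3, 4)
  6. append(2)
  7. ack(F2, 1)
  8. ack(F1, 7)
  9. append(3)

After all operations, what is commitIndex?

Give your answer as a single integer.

Op 1: append 3 -> log_len=3
Op 2: append 3 -> log_len=6
Op 3: F3 acks idx 2 -> match: F0=0 F1=0 F2=0 F3=2; commitIndex=0
Op 4: F2 acks idx 1 -> match: F0=0 F1=0 F2=1 F3=2; commitIndex=1
Op 5: F3 acks idx 4 -> match: F0=0 F1=0 F2=1 F3=4; commitIndex=1
Op 6: append 2 -> log_len=8
Op 7: F2 acks idx 1 -> match: F0=0 F1=0 F2=1 F3=4; commitIndex=1
Op 8: F1 acks idx 7 -> match: F0=0 F1=7 F2=1 F3=4; commitIndex=4
Op 9: append 3 -> log_len=11

Answer: 4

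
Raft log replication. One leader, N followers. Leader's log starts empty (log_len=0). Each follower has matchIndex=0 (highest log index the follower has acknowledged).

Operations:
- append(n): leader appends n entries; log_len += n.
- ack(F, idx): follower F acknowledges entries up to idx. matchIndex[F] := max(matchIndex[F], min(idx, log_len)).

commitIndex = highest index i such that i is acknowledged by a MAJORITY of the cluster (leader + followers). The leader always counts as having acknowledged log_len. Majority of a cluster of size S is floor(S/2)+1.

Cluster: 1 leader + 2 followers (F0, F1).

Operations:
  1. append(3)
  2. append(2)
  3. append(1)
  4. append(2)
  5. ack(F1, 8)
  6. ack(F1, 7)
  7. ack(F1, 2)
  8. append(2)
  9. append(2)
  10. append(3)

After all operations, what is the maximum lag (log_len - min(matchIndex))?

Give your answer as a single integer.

Op 1: append 3 -> log_len=3
Op 2: append 2 -> log_len=5
Op 3: append 1 -> log_len=6
Op 4: append 2 -> log_len=8
Op 5: F1 acks idx 8 -> match: F0=0 F1=8; commitIndex=8
Op 6: F1 acks idx 7 -> match: F0=0 F1=8; commitIndex=8
Op 7: F1 acks idx 2 -> match: F0=0 F1=8; commitIndex=8
Op 8: append 2 -> log_len=10
Op 9: append 2 -> log_len=12
Op 10: append 3 -> log_len=15

Answer: 15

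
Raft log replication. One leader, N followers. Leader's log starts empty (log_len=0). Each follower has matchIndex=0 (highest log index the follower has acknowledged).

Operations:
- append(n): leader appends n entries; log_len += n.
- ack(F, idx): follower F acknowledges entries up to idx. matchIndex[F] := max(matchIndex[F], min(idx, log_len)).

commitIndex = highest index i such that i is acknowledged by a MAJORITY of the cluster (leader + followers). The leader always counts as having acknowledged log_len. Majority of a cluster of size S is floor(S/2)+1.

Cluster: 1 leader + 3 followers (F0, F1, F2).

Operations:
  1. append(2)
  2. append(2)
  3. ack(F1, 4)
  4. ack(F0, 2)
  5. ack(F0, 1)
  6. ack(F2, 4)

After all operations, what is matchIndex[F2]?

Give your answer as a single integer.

Answer: 4

Derivation:
Op 1: append 2 -> log_len=2
Op 2: append 2 -> log_len=4
Op 3: F1 acks idx 4 -> match: F0=0 F1=4 F2=0; commitIndex=0
Op 4: F0 acks idx 2 -> match: F0=2 F1=4 F2=0; commitIndex=2
Op 5: F0 acks idx 1 -> match: F0=2 F1=4 F2=0; commitIndex=2
Op 6: F2 acks idx 4 -> match: F0=2 F1=4 F2=4; commitIndex=4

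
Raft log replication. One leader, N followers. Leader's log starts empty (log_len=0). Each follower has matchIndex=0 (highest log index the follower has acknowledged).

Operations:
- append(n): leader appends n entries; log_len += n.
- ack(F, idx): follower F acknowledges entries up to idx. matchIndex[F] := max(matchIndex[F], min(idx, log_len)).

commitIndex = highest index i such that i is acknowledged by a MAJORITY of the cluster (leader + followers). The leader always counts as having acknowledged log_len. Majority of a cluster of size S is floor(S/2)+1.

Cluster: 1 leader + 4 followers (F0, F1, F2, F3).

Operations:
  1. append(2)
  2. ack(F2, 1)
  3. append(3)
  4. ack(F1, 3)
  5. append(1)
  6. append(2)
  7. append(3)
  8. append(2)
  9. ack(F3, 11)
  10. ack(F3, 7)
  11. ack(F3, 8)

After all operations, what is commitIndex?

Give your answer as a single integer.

Op 1: append 2 -> log_len=2
Op 2: F2 acks idx 1 -> match: F0=0 F1=0 F2=1 F3=0; commitIndex=0
Op 3: append 3 -> log_len=5
Op 4: F1 acks idx 3 -> match: F0=0 F1=3 F2=1 F3=0; commitIndex=1
Op 5: append 1 -> log_len=6
Op 6: append 2 -> log_len=8
Op 7: append 3 -> log_len=11
Op 8: append 2 -> log_len=13
Op 9: F3 acks idx 11 -> match: F0=0 F1=3 F2=1 F3=11; commitIndex=3
Op 10: F3 acks idx 7 -> match: F0=0 F1=3 F2=1 F3=11; commitIndex=3
Op 11: F3 acks idx 8 -> match: F0=0 F1=3 F2=1 F3=11; commitIndex=3

Answer: 3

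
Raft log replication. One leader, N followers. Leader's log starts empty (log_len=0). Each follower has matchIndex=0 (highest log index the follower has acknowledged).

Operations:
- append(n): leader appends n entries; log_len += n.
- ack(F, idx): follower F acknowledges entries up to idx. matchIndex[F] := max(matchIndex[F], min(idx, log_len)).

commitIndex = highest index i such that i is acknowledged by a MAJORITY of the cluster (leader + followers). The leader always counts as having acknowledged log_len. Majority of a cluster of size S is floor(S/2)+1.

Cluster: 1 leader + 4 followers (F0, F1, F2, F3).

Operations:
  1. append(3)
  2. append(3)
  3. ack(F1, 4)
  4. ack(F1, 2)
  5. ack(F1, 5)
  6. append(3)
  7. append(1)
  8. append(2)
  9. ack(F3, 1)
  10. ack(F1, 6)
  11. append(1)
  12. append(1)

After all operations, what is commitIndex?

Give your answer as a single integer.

Answer: 1

Derivation:
Op 1: append 3 -> log_len=3
Op 2: append 3 -> log_len=6
Op 3: F1 acks idx 4 -> match: F0=0 F1=4 F2=0 F3=0; commitIndex=0
Op 4: F1 acks idx 2 -> match: F0=0 F1=4 F2=0 F3=0; commitIndex=0
Op 5: F1 acks idx 5 -> match: F0=0 F1=5 F2=0 F3=0; commitIndex=0
Op 6: append 3 -> log_len=9
Op 7: append 1 -> log_len=10
Op 8: append 2 -> log_len=12
Op 9: F3 acks idx 1 -> match: F0=0 F1=5 F2=0 F3=1; commitIndex=1
Op 10: F1 acks idx 6 -> match: F0=0 F1=6 F2=0 F3=1; commitIndex=1
Op 11: append 1 -> log_len=13
Op 12: append 1 -> log_len=14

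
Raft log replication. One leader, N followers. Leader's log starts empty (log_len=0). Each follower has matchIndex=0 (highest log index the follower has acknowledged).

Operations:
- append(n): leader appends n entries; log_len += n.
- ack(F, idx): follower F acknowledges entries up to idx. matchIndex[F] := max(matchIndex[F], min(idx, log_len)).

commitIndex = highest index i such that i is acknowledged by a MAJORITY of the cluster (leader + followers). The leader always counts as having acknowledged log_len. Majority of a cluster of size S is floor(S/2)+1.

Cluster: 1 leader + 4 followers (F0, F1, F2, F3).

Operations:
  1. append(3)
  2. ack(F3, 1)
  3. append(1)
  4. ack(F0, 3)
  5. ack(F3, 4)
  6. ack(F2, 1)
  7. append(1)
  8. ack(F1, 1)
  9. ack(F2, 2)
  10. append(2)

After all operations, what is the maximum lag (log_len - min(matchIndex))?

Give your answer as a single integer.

Op 1: append 3 -> log_len=3
Op 2: F3 acks idx 1 -> match: F0=0 F1=0 F2=0 F3=1; commitIndex=0
Op 3: append 1 -> log_len=4
Op 4: F0 acks idx 3 -> match: F0=3 F1=0 F2=0 F3=1; commitIndex=1
Op 5: F3 acks idx 4 -> match: F0=3 F1=0 F2=0 F3=4; commitIndex=3
Op 6: F2 acks idx 1 -> match: F0=3 F1=0 F2=1 F3=4; commitIndex=3
Op 7: append 1 -> log_len=5
Op 8: F1 acks idx 1 -> match: F0=3 F1=1 F2=1 F3=4; commitIndex=3
Op 9: F2 acks idx 2 -> match: F0=3 F1=1 F2=2 F3=4; commitIndex=3
Op 10: append 2 -> log_len=7

Answer: 6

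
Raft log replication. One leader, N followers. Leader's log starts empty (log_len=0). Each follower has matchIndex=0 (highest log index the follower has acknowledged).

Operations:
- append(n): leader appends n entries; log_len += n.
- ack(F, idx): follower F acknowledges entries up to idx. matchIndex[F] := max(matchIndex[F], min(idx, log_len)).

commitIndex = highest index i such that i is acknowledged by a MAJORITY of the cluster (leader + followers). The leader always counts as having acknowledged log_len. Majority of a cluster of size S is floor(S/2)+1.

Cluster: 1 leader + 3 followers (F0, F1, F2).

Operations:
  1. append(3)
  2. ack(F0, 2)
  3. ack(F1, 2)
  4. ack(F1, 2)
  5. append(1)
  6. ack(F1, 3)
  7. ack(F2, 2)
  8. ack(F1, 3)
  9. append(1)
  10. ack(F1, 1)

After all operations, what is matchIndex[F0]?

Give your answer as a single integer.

Answer: 2

Derivation:
Op 1: append 3 -> log_len=3
Op 2: F0 acks idx 2 -> match: F0=2 F1=0 F2=0; commitIndex=0
Op 3: F1 acks idx 2 -> match: F0=2 F1=2 F2=0; commitIndex=2
Op 4: F1 acks idx 2 -> match: F0=2 F1=2 F2=0; commitIndex=2
Op 5: append 1 -> log_len=4
Op 6: F1 acks idx 3 -> match: F0=2 F1=3 F2=0; commitIndex=2
Op 7: F2 acks idx 2 -> match: F0=2 F1=3 F2=2; commitIndex=2
Op 8: F1 acks idx 3 -> match: F0=2 F1=3 F2=2; commitIndex=2
Op 9: append 1 -> log_len=5
Op 10: F1 acks idx 1 -> match: F0=2 F1=3 F2=2; commitIndex=2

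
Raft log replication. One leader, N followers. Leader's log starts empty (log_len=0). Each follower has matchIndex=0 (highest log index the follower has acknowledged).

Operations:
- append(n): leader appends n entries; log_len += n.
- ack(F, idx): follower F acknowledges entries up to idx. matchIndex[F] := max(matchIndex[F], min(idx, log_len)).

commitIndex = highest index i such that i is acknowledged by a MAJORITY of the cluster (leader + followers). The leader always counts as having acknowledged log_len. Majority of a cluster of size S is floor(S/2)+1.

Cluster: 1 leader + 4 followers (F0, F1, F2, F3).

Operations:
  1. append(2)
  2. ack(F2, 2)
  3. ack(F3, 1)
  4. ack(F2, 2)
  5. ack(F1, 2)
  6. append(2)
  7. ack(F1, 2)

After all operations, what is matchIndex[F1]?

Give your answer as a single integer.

Answer: 2

Derivation:
Op 1: append 2 -> log_len=2
Op 2: F2 acks idx 2 -> match: F0=0 F1=0 F2=2 F3=0; commitIndex=0
Op 3: F3 acks idx 1 -> match: F0=0 F1=0 F2=2 F3=1; commitIndex=1
Op 4: F2 acks idx 2 -> match: F0=0 F1=0 F2=2 F3=1; commitIndex=1
Op 5: F1 acks idx 2 -> match: F0=0 F1=2 F2=2 F3=1; commitIndex=2
Op 6: append 2 -> log_len=4
Op 7: F1 acks idx 2 -> match: F0=0 F1=2 F2=2 F3=1; commitIndex=2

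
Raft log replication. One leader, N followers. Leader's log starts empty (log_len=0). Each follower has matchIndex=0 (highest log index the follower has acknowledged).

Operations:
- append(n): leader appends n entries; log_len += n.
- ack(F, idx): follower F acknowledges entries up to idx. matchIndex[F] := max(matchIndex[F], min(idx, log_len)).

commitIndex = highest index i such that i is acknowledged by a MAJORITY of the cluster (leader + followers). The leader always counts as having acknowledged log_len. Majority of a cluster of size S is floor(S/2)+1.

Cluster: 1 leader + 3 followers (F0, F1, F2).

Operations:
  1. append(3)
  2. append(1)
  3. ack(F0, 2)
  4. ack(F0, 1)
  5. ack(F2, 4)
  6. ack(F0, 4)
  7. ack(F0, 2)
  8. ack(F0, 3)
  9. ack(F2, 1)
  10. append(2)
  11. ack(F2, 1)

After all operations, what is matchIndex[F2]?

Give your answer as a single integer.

Answer: 4

Derivation:
Op 1: append 3 -> log_len=3
Op 2: append 1 -> log_len=4
Op 3: F0 acks idx 2 -> match: F0=2 F1=0 F2=0; commitIndex=0
Op 4: F0 acks idx 1 -> match: F0=2 F1=0 F2=0; commitIndex=0
Op 5: F2 acks idx 4 -> match: F0=2 F1=0 F2=4; commitIndex=2
Op 6: F0 acks idx 4 -> match: F0=4 F1=0 F2=4; commitIndex=4
Op 7: F0 acks idx 2 -> match: F0=4 F1=0 F2=4; commitIndex=4
Op 8: F0 acks idx 3 -> match: F0=4 F1=0 F2=4; commitIndex=4
Op 9: F2 acks idx 1 -> match: F0=4 F1=0 F2=4; commitIndex=4
Op 10: append 2 -> log_len=6
Op 11: F2 acks idx 1 -> match: F0=4 F1=0 F2=4; commitIndex=4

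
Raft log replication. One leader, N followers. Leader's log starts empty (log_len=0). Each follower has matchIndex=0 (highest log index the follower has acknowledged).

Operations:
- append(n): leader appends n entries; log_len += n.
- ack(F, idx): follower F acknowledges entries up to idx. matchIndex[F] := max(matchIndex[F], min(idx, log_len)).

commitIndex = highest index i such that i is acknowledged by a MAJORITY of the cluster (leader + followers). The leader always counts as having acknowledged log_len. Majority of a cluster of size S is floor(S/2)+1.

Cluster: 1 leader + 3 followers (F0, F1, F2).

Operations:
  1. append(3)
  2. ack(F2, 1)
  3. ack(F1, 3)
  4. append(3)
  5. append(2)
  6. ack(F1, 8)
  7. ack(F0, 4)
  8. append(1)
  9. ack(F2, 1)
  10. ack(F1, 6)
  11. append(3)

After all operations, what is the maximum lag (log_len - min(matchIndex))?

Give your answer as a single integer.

Answer: 11

Derivation:
Op 1: append 3 -> log_len=3
Op 2: F2 acks idx 1 -> match: F0=0 F1=0 F2=1; commitIndex=0
Op 3: F1 acks idx 3 -> match: F0=0 F1=3 F2=1; commitIndex=1
Op 4: append 3 -> log_len=6
Op 5: append 2 -> log_len=8
Op 6: F1 acks idx 8 -> match: F0=0 F1=8 F2=1; commitIndex=1
Op 7: F0 acks idx 4 -> match: F0=4 F1=8 F2=1; commitIndex=4
Op 8: append 1 -> log_len=9
Op 9: F2 acks idx 1 -> match: F0=4 F1=8 F2=1; commitIndex=4
Op 10: F1 acks idx 6 -> match: F0=4 F1=8 F2=1; commitIndex=4
Op 11: append 3 -> log_len=12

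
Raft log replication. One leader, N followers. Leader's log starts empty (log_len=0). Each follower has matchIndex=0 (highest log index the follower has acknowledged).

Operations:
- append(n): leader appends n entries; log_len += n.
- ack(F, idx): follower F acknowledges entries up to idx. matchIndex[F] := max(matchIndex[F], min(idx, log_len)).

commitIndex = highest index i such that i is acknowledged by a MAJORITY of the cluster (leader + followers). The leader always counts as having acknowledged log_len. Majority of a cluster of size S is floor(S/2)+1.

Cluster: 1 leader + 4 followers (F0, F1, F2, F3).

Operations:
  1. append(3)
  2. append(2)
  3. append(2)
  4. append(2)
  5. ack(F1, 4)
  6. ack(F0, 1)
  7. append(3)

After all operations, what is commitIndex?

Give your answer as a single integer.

Op 1: append 3 -> log_len=3
Op 2: append 2 -> log_len=5
Op 3: append 2 -> log_len=7
Op 4: append 2 -> log_len=9
Op 5: F1 acks idx 4 -> match: F0=0 F1=4 F2=0 F3=0; commitIndex=0
Op 6: F0 acks idx 1 -> match: F0=1 F1=4 F2=0 F3=0; commitIndex=1
Op 7: append 3 -> log_len=12

Answer: 1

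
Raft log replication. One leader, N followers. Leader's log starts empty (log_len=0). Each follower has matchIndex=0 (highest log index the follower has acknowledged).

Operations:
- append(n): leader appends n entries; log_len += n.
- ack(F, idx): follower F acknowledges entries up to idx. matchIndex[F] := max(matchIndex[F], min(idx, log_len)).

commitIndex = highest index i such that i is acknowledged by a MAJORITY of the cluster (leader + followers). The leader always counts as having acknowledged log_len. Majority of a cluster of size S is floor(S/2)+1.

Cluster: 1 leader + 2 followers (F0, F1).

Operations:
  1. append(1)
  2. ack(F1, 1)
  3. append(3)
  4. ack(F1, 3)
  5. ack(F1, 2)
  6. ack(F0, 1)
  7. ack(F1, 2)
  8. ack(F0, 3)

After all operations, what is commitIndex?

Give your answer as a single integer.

Answer: 3

Derivation:
Op 1: append 1 -> log_len=1
Op 2: F1 acks idx 1 -> match: F0=0 F1=1; commitIndex=1
Op 3: append 3 -> log_len=4
Op 4: F1 acks idx 3 -> match: F0=0 F1=3; commitIndex=3
Op 5: F1 acks idx 2 -> match: F0=0 F1=3; commitIndex=3
Op 6: F0 acks idx 1 -> match: F0=1 F1=3; commitIndex=3
Op 7: F1 acks idx 2 -> match: F0=1 F1=3; commitIndex=3
Op 8: F0 acks idx 3 -> match: F0=3 F1=3; commitIndex=3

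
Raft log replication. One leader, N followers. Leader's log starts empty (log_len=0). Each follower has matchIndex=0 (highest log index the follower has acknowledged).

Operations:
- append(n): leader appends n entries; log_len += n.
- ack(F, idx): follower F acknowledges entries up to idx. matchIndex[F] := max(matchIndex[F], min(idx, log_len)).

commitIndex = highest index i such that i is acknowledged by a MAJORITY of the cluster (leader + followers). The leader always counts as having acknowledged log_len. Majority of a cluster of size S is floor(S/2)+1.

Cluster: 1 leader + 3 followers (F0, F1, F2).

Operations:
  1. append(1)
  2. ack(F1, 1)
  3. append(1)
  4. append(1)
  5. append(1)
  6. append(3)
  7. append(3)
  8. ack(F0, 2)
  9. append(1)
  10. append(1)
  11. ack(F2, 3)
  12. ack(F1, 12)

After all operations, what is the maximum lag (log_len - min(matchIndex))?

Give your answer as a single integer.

Answer: 10

Derivation:
Op 1: append 1 -> log_len=1
Op 2: F1 acks idx 1 -> match: F0=0 F1=1 F2=0; commitIndex=0
Op 3: append 1 -> log_len=2
Op 4: append 1 -> log_len=3
Op 5: append 1 -> log_len=4
Op 6: append 3 -> log_len=7
Op 7: append 3 -> log_len=10
Op 8: F0 acks idx 2 -> match: F0=2 F1=1 F2=0; commitIndex=1
Op 9: append 1 -> log_len=11
Op 10: append 1 -> log_len=12
Op 11: F2 acks idx 3 -> match: F0=2 F1=1 F2=3; commitIndex=2
Op 12: F1 acks idx 12 -> match: F0=2 F1=12 F2=3; commitIndex=3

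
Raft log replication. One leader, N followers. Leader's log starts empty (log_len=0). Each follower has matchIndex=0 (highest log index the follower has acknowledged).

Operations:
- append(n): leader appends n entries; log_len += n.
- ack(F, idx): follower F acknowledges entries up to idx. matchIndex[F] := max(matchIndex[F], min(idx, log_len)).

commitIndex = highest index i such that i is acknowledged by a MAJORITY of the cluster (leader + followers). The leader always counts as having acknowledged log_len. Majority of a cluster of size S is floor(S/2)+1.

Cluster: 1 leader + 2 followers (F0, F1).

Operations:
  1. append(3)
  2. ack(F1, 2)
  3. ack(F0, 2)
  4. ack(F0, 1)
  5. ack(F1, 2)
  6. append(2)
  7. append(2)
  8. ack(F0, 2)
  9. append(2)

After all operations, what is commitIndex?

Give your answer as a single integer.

Op 1: append 3 -> log_len=3
Op 2: F1 acks idx 2 -> match: F0=0 F1=2; commitIndex=2
Op 3: F0 acks idx 2 -> match: F0=2 F1=2; commitIndex=2
Op 4: F0 acks idx 1 -> match: F0=2 F1=2; commitIndex=2
Op 5: F1 acks idx 2 -> match: F0=2 F1=2; commitIndex=2
Op 6: append 2 -> log_len=5
Op 7: append 2 -> log_len=7
Op 8: F0 acks idx 2 -> match: F0=2 F1=2; commitIndex=2
Op 9: append 2 -> log_len=9

Answer: 2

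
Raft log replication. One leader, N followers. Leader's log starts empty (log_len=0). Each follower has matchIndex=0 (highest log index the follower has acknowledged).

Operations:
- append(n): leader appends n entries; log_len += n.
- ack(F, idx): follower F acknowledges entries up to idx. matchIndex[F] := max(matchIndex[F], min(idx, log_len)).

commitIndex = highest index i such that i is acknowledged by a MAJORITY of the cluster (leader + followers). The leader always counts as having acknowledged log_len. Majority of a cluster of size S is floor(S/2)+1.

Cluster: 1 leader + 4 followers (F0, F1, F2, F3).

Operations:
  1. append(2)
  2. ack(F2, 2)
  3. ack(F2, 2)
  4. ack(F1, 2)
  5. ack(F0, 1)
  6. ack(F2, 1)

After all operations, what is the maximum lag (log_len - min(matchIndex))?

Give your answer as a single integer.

Answer: 2

Derivation:
Op 1: append 2 -> log_len=2
Op 2: F2 acks idx 2 -> match: F0=0 F1=0 F2=2 F3=0; commitIndex=0
Op 3: F2 acks idx 2 -> match: F0=0 F1=0 F2=2 F3=0; commitIndex=0
Op 4: F1 acks idx 2 -> match: F0=0 F1=2 F2=2 F3=0; commitIndex=2
Op 5: F0 acks idx 1 -> match: F0=1 F1=2 F2=2 F3=0; commitIndex=2
Op 6: F2 acks idx 1 -> match: F0=1 F1=2 F2=2 F3=0; commitIndex=2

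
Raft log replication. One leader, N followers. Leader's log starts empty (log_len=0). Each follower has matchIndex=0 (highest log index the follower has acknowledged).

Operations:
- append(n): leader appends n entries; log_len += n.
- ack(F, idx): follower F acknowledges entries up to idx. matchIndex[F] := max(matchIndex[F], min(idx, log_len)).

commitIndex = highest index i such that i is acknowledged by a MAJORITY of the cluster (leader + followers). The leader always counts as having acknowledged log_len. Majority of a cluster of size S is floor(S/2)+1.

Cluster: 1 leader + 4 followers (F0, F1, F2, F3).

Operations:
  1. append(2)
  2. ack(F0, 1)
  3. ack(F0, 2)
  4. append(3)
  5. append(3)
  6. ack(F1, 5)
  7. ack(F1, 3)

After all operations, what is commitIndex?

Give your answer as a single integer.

Op 1: append 2 -> log_len=2
Op 2: F0 acks idx 1 -> match: F0=1 F1=0 F2=0 F3=0; commitIndex=0
Op 3: F0 acks idx 2 -> match: F0=2 F1=0 F2=0 F3=0; commitIndex=0
Op 4: append 3 -> log_len=5
Op 5: append 3 -> log_len=8
Op 6: F1 acks idx 5 -> match: F0=2 F1=5 F2=0 F3=0; commitIndex=2
Op 7: F1 acks idx 3 -> match: F0=2 F1=5 F2=0 F3=0; commitIndex=2

Answer: 2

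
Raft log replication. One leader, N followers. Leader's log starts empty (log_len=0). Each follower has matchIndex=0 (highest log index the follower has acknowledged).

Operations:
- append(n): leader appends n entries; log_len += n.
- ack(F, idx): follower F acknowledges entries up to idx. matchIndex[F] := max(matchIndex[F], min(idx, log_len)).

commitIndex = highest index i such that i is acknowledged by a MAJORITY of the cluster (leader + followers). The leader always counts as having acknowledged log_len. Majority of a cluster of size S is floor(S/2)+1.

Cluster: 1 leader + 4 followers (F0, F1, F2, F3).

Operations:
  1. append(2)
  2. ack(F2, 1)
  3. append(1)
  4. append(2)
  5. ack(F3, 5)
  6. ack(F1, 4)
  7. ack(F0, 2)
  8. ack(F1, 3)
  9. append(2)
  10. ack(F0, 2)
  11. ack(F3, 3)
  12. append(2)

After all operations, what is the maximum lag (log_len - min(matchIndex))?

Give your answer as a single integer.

Answer: 8

Derivation:
Op 1: append 2 -> log_len=2
Op 2: F2 acks idx 1 -> match: F0=0 F1=0 F2=1 F3=0; commitIndex=0
Op 3: append 1 -> log_len=3
Op 4: append 2 -> log_len=5
Op 5: F3 acks idx 5 -> match: F0=0 F1=0 F2=1 F3=5; commitIndex=1
Op 6: F1 acks idx 4 -> match: F0=0 F1=4 F2=1 F3=5; commitIndex=4
Op 7: F0 acks idx 2 -> match: F0=2 F1=4 F2=1 F3=5; commitIndex=4
Op 8: F1 acks idx 3 -> match: F0=2 F1=4 F2=1 F3=5; commitIndex=4
Op 9: append 2 -> log_len=7
Op 10: F0 acks idx 2 -> match: F0=2 F1=4 F2=1 F3=5; commitIndex=4
Op 11: F3 acks idx 3 -> match: F0=2 F1=4 F2=1 F3=5; commitIndex=4
Op 12: append 2 -> log_len=9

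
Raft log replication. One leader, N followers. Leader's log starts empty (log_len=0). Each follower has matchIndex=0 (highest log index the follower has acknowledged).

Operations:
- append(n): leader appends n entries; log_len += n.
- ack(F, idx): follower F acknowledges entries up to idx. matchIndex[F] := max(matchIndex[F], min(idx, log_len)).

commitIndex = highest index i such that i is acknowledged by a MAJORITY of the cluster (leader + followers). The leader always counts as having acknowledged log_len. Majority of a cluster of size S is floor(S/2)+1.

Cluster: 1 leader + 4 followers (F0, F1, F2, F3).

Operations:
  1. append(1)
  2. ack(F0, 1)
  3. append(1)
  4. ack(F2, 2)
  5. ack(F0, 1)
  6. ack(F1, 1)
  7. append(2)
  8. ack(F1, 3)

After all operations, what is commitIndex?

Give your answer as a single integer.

Answer: 2

Derivation:
Op 1: append 1 -> log_len=1
Op 2: F0 acks idx 1 -> match: F0=1 F1=0 F2=0 F3=0; commitIndex=0
Op 3: append 1 -> log_len=2
Op 4: F2 acks idx 2 -> match: F0=1 F1=0 F2=2 F3=0; commitIndex=1
Op 5: F0 acks idx 1 -> match: F0=1 F1=0 F2=2 F3=0; commitIndex=1
Op 6: F1 acks idx 1 -> match: F0=1 F1=1 F2=2 F3=0; commitIndex=1
Op 7: append 2 -> log_len=4
Op 8: F1 acks idx 3 -> match: F0=1 F1=3 F2=2 F3=0; commitIndex=2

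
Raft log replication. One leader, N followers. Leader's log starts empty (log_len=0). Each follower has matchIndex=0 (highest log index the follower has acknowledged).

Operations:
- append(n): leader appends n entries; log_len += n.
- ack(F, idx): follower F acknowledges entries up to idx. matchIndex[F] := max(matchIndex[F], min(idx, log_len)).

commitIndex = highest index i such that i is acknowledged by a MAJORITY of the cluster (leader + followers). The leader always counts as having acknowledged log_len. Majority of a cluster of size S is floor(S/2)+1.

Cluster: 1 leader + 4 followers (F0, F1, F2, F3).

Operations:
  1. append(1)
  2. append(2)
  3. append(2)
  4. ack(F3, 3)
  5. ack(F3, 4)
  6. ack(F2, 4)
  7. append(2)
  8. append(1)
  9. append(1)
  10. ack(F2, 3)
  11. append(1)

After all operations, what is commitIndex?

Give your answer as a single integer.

Answer: 4

Derivation:
Op 1: append 1 -> log_len=1
Op 2: append 2 -> log_len=3
Op 3: append 2 -> log_len=5
Op 4: F3 acks idx 3 -> match: F0=0 F1=0 F2=0 F3=3; commitIndex=0
Op 5: F3 acks idx 4 -> match: F0=0 F1=0 F2=0 F3=4; commitIndex=0
Op 6: F2 acks idx 4 -> match: F0=0 F1=0 F2=4 F3=4; commitIndex=4
Op 7: append 2 -> log_len=7
Op 8: append 1 -> log_len=8
Op 9: append 1 -> log_len=9
Op 10: F2 acks idx 3 -> match: F0=0 F1=0 F2=4 F3=4; commitIndex=4
Op 11: append 1 -> log_len=10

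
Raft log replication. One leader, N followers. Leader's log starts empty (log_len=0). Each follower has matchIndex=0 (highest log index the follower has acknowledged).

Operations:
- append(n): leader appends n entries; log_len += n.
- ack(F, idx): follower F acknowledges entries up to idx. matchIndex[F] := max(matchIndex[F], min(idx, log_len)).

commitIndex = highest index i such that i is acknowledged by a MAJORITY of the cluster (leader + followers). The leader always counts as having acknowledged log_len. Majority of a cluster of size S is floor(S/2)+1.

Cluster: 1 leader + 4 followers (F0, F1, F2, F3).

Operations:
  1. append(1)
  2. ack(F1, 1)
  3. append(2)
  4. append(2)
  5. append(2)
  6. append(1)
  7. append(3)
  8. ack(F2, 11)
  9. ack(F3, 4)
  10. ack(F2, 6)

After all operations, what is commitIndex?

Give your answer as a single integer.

Answer: 4

Derivation:
Op 1: append 1 -> log_len=1
Op 2: F1 acks idx 1 -> match: F0=0 F1=1 F2=0 F3=0; commitIndex=0
Op 3: append 2 -> log_len=3
Op 4: append 2 -> log_len=5
Op 5: append 2 -> log_len=7
Op 6: append 1 -> log_len=8
Op 7: append 3 -> log_len=11
Op 8: F2 acks idx 11 -> match: F0=0 F1=1 F2=11 F3=0; commitIndex=1
Op 9: F3 acks idx 4 -> match: F0=0 F1=1 F2=11 F3=4; commitIndex=4
Op 10: F2 acks idx 6 -> match: F0=0 F1=1 F2=11 F3=4; commitIndex=4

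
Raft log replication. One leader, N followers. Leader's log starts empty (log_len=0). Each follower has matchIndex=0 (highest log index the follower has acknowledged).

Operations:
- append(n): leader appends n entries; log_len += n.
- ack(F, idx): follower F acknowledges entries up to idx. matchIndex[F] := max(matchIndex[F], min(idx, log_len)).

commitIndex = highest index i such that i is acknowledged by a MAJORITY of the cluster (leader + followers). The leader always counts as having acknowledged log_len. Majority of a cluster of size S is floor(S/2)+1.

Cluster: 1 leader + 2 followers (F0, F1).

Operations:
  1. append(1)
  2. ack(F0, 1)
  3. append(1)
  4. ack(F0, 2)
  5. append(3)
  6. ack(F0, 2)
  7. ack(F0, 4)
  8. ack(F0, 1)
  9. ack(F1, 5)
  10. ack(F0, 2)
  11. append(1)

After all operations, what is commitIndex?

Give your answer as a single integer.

Op 1: append 1 -> log_len=1
Op 2: F0 acks idx 1 -> match: F0=1 F1=0; commitIndex=1
Op 3: append 1 -> log_len=2
Op 4: F0 acks idx 2 -> match: F0=2 F1=0; commitIndex=2
Op 5: append 3 -> log_len=5
Op 6: F0 acks idx 2 -> match: F0=2 F1=0; commitIndex=2
Op 7: F0 acks idx 4 -> match: F0=4 F1=0; commitIndex=4
Op 8: F0 acks idx 1 -> match: F0=4 F1=0; commitIndex=4
Op 9: F1 acks idx 5 -> match: F0=4 F1=5; commitIndex=5
Op 10: F0 acks idx 2 -> match: F0=4 F1=5; commitIndex=5
Op 11: append 1 -> log_len=6

Answer: 5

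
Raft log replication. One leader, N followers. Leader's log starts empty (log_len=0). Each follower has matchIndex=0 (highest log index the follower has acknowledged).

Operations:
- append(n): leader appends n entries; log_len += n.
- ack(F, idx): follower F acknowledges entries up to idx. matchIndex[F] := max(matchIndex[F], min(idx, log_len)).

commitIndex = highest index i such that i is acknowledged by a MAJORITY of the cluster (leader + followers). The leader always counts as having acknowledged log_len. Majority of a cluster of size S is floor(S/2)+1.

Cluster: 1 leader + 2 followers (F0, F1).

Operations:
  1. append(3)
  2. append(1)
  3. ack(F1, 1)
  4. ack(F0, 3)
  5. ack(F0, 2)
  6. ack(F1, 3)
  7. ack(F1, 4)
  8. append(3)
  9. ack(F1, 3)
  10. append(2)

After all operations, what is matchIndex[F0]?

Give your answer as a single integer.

Answer: 3

Derivation:
Op 1: append 3 -> log_len=3
Op 2: append 1 -> log_len=4
Op 3: F1 acks idx 1 -> match: F0=0 F1=1; commitIndex=1
Op 4: F0 acks idx 3 -> match: F0=3 F1=1; commitIndex=3
Op 5: F0 acks idx 2 -> match: F0=3 F1=1; commitIndex=3
Op 6: F1 acks idx 3 -> match: F0=3 F1=3; commitIndex=3
Op 7: F1 acks idx 4 -> match: F0=3 F1=4; commitIndex=4
Op 8: append 3 -> log_len=7
Op 9: F1 acks idx 3 -> match: F0=3 F1=4; commitIndex=4
Op 10: append 2 -> log_len=9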